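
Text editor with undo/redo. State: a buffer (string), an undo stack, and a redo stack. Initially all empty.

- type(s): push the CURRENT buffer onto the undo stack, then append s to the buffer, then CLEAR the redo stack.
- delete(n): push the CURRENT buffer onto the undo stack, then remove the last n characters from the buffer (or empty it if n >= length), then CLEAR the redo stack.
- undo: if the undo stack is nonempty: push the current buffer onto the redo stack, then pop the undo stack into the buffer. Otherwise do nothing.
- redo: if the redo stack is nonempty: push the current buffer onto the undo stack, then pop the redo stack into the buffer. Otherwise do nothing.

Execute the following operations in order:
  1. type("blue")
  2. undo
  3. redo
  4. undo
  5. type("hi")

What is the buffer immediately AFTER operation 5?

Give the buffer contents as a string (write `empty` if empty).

After op 1 (type): buf='blue' undo_depth=1 redo_depth=0
After op 2 (undo): buf='(empty)' undo_depth=0 redo_depth=1
After op 3 (redo): buf='blue' undo_depth=1 redo_depth=0
After op 4 (undo): buf='(empty)' undo_depth=0 redo_depth=1
After op 5 (type): buf='hi' undo_depth=1 redo_depth=0

Answer: hi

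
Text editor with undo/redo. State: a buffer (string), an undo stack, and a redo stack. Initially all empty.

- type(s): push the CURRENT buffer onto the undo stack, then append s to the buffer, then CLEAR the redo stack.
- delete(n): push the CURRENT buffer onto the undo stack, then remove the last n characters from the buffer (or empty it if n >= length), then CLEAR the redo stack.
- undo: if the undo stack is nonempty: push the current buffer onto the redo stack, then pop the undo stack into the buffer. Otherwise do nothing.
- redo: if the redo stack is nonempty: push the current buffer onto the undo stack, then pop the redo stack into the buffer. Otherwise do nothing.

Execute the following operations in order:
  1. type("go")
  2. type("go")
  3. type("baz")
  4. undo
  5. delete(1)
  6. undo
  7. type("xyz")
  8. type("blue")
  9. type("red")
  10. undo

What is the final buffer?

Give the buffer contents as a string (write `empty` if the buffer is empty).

After op 1 (type): buf='go' undo_depth=1 redo_depth=0
After op 2 (type): buf='gogo' undo_depth=2 redo_depth=0
After op 3 (type): buf='gogobaz' undo_depth=3 redo_depth=0
After op 4 (undo): buf='gogo' undo_depth=2 redo_depth=1
After op 5 (delete): buf='gog' undo_depth=3 redo_depth=0
After op 6 (undo): buf='gogo' undo_depth=2 redo_depth=1
After op 7 (type): buf='gogoxyz' undo_depth=3 redo_depth=0
After op 8 (type): buf='gogoxyzblue' undo_depth=4 redo_depth=0
After op 9 (type): buf='gogoxyzbluered' undo_depth=5 redo_depth=0
After op 10 (undo): buf='gogoxyzblue' undo_depth=4 redo_depth=1

Answer: gogoxyzblue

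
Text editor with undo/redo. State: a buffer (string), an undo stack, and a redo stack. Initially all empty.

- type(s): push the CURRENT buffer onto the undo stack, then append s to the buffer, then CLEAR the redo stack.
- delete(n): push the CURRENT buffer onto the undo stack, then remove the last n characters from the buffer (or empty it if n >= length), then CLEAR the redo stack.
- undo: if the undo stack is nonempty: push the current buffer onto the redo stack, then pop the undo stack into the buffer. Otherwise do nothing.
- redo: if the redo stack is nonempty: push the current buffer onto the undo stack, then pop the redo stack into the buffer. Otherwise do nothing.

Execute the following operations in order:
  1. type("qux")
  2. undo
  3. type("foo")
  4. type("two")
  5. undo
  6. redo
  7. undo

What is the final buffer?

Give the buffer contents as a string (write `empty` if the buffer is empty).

After op 1 (type): buf='qux' undo_depth=1 redo_depth=0
After op 2 (undo): buf='(empty)' undo_depth=0 redo_depth=1
After op 3 (type): buf='foo' undo_depth=1 redo_depth=0
After op 4 (type): buf='footwo' undo_depth=2 redo_depth=0
After op 5 (undo): buf='foo' undo_depth=1 redo_depth=1
After op 6 (redo): buf='footwo' undo_depth=2 redo_depth=0
After op 7 (undo): buf='foo' undo_depth=1 redo_depth=1

Answer: foo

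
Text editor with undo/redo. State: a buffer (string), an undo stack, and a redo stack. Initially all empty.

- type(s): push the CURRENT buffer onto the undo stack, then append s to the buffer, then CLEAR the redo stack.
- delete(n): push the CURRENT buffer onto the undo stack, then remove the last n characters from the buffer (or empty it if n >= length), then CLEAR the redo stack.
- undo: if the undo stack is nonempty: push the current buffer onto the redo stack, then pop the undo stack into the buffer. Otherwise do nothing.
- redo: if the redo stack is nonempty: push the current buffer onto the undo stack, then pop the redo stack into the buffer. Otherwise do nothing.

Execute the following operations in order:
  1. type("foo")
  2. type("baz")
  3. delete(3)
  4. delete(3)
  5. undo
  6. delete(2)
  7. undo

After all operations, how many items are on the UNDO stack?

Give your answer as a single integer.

After op 1 (type): buf='foo' undo_depth=1 redo_depth=0
After op 2 (type): buf='foobaz' undo_depth=2 redo_depth=0
After op 3 (delete): buf='foo' undo_depth=3 redo_depth=0
After op 4 (delete): buf='(empty)' undo_depth=4 redo_depth=0
After op 5 (undo): buf='foo' undo_depth=3 redo_depth=1
After op 6 (delete): buf='f' undo_depth=4 redo_depth=0
After op 7 (undo): buf='foo' undo_depth=3 redo_depth=1

Answer: 3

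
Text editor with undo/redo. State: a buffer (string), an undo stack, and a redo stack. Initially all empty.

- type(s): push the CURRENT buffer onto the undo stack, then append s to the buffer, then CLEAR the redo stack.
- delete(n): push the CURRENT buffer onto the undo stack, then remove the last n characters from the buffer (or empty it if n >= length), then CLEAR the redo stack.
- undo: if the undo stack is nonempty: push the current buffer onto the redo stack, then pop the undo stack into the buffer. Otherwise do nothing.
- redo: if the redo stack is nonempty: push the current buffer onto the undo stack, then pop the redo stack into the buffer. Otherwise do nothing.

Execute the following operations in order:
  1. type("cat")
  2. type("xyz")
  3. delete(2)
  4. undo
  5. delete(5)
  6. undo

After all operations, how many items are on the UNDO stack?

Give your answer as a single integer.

Answer: 2

Derivation:
After op 1 (type): buf='cat' undo_depth=1 redo_depth=0
After op 2 (type): buf='catxyz' undo_depth=2 redo_depth=0
After op 3 (delete): buf='catx' undo_depth=3 redo_depth=0
After op 4 (undo): buf='catxyz' undo_depth=2 redo_depth=1
After op 5 (delete): buf='c' undo_depth=3 redo_depth=0
After op 6 (undo): buf='catxyz' undo_depth=2 redo_depth=1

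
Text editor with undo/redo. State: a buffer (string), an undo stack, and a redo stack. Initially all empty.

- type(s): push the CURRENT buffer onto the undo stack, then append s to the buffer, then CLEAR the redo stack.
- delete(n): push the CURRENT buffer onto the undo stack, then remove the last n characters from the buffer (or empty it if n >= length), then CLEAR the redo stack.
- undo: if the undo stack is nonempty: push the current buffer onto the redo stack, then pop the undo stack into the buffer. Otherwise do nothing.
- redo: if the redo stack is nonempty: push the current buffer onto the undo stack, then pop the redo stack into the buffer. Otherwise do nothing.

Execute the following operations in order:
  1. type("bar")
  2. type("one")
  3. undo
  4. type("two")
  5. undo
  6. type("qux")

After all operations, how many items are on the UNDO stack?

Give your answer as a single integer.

After op 1 (type): buf='bar' undo_depth=1 redo_depth=0
After op 2 (type): buf='barone' undo_depth=2 redo_depth=0
After op 3 (undo): buf='bar' undo_depth=1 redo_depth=1
After op 4 (type): buf='bartwo' undo_depth=2 redo_depth=0
After op 5 (undo): buf='bar' undo_depth=1 redo_depth=1
After op 6 (type): buf='barqux' undo_depth=2 redo_depth=0

Answer: 2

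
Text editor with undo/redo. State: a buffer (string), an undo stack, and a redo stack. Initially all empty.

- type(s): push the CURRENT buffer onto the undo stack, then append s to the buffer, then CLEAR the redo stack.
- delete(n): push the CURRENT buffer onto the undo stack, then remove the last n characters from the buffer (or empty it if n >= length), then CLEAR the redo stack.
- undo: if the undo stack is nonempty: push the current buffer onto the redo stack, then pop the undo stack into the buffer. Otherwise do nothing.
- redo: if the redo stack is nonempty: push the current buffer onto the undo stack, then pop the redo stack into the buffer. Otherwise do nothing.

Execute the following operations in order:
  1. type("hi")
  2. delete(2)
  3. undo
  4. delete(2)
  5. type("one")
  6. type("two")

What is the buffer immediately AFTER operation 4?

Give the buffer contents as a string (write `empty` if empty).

After op 1 (type): buf='hi' undo_depth=1 redo_depth=0
After op 2 (delete): buf='(empty)' undo_depth=2 redo_depth=0
After op 3 (undo): buf='hi' undo_depth=1 redo_depth=1
After op 4 (delete): buf='(empty)' undo_depth=2 redo_depth=0

Answer: empty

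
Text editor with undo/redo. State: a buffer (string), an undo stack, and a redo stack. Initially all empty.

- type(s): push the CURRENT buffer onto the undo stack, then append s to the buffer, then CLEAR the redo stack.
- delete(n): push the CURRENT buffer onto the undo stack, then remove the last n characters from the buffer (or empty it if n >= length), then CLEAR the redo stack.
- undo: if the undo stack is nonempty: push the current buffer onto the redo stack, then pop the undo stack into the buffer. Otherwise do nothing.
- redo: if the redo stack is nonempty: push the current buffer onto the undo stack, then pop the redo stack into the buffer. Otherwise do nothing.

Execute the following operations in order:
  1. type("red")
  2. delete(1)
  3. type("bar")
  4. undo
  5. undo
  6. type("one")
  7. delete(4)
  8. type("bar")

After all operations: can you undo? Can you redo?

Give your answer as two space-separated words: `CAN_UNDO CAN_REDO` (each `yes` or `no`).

Answer: yes no

Derivation:
After op 1 (type): buf='red' undo_depth=1 redo_depth=0
After op 2 (delete): buf='re' undo_depth=2 redo_depth=0
After op 3 (type): buf='rebar' undo_depth=3 redo_depth=0
After op 4 (undo): buf='re' undo_depth=2 redo_depth=1
After op 5 (undo): buf='red' undo_depth=1 redo_depth=2
After op 6 (type): buf='redone' undo_depth=2 redo_depth=0
After op 7 (delete): buf='re' undo_depth=3 redo_depth=0
After op 8 (type): buf='rebar' undo_depth=4 redo_depth=0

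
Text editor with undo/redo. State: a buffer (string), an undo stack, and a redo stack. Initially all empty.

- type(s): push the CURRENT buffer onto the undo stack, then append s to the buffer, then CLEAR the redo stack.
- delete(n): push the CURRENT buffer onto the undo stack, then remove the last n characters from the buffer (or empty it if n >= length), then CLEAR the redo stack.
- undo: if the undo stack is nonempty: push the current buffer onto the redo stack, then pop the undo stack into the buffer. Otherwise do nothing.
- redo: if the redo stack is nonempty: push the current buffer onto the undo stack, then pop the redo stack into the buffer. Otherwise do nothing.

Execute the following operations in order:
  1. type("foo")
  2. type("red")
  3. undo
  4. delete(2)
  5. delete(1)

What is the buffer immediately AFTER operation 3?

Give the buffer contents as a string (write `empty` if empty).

After op 1 (type): buf='foo' undo_depth=1 redo_depth=0
After op 2 (type): buf='foored' undo_depth=2 redo_depth=0
After op 3 (undo): buf='foo' undo_depth=1 redo_depth=1

Answer: foo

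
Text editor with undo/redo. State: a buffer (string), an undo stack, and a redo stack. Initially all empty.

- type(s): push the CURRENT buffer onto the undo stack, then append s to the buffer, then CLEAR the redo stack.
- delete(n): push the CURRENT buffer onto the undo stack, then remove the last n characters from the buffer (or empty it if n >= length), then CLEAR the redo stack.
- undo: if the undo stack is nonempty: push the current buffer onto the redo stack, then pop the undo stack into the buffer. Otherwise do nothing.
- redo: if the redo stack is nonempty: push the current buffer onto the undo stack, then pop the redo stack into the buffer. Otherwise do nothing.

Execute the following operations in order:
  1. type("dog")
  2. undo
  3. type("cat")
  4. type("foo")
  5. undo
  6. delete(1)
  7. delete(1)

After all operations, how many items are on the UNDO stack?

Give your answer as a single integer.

Answer: 3

Derivation:
After op 1 (type): buf='dog' undo_depth=1 redo_depth=0
After op 2 (undo): buf='(empty)' undo_depth=0 redo_depth=1
After op 3 (type): buf='cat' undo_depth=1 redo_depth=0
After op 4 (type): buf='catfoo' undo_depth=2 redo_depth=0
After op 5 (undo): buf='cat' undo_depth=1 redo_depth=1
After op 6 (delete): buf='ca' undo_depth=2 redo_depth=0
After op 7 (delete): buf='c' undo_depth=3 redo_depth=0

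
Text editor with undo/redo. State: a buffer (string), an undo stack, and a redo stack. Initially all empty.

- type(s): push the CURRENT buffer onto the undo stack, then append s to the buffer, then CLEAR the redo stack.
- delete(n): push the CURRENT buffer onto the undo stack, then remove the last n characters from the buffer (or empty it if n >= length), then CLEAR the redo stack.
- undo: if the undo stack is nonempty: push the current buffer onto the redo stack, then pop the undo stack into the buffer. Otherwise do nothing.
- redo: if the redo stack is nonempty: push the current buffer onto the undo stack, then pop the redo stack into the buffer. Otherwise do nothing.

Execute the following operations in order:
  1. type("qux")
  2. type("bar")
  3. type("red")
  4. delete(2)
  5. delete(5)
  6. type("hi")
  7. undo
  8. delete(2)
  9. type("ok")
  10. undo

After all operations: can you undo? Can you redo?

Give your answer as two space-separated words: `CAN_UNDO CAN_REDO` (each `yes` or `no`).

Answer: yes yes

Derivation:
After op 1 (type): buf='qux' undo_depth=1 redo_depth=0
After op 2 (type): buf='quxbar' undo_depth=2 redo_depth=0
After op 3 (type): buf='quxbarred' undo_depth=3 redo_depth=0
After op 4 (delete): buf='quxbarr' undo_depth=4 redo_depth=0
After op 5 (delete): buf='qu' undo_depth=5 redo_depth=0
After op 6 (type): buf='quhi' undo_depth=6 redo_depth=0
After op 7 (undo): buf='qu' undo_depth=5 redo_depth=1
After op 8 (delete): buf='(empty)' undo_depth=6 redo_depth=0
After op 9 (type): buf='ok' undo_depth=7 redo_depth=0
After op 10 (undo): buf='(empty)' undo_depth=6 redo_depth=1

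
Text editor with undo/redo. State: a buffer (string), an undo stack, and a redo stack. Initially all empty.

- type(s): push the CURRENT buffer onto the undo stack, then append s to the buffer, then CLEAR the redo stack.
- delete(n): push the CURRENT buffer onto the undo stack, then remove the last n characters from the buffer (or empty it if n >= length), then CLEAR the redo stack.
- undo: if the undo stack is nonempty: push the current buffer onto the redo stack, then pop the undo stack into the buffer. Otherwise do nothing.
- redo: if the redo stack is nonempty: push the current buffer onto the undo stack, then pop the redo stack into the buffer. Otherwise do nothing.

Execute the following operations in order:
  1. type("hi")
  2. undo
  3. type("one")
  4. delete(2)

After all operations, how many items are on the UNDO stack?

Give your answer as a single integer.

Answer: 2

Derivation:
After op 1 (type): buf='hi' undo_depth=1 redo_depth=0
After op 2 (undo): buf='(empty)' undo_depth=0 redo_depth=1
After op 3 (type): buf='one' undo_depth=1 redo_depth=0
After op 4 (delete): buf='o' undo_depth=2 redo_depth=0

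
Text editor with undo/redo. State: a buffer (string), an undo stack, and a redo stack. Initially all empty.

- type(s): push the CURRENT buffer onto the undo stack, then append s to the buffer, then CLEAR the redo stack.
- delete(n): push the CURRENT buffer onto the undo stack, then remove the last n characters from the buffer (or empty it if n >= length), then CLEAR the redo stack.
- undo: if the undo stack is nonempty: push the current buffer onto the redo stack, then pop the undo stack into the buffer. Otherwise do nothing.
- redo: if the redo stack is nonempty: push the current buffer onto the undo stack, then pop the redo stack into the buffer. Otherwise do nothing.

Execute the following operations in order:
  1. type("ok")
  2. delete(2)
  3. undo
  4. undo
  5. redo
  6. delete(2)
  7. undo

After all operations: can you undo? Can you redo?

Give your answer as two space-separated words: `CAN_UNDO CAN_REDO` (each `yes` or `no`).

Answer: yes yes

Derivation:
After op 1 (type): buf='ok' undo_depth=1 redo_depth=0
After op 2 (delete): buf='(empty)' undo_depth=2 redo_depth=0
After op 3 (undo): buf='ok' undo_depth=1 redo_depth=1
After op 4 (undo): buf='(empty)' undo_depth=0 redo_depth=2
After op 5 (redo): buf='ok' undo_depth=1 redo_depth=1
After op 6 (delete): buf='(empty)' undo_depth=2 redo_depth=0
After op 7 (undo): buf='ok' undo_depth=1 redo_depth=1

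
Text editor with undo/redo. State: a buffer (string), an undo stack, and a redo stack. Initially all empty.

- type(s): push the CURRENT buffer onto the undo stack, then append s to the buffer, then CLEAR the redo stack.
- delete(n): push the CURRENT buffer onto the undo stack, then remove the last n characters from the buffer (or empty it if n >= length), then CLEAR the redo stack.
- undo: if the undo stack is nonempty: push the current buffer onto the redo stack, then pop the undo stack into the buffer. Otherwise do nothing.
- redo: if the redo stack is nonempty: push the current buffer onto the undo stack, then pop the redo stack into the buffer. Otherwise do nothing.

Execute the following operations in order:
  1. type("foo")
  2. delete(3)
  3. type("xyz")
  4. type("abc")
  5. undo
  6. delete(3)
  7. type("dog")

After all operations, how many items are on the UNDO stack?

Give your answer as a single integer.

After op 1 (type): buf='foo' undo_depth=1 redo_depth=0
After op 2 (delete): buf='(empty)' undo_depth=2 redo_depth=0
After op 3 (type): buf='xyz' undo_depth=3 redo_depth=0
After op 4 (type): buf='xyzabc' undo_depth=4 redo_depth=0
After op 5 (undo): buf='xyz' undo_depth=3 redo_depth=1
After op 6 (delete): buf='(empty)' undo_depth=4 redo_depth=0
After op 7 (type): buf='dog' undo_depth=5 redo_depth=0

Answer: 5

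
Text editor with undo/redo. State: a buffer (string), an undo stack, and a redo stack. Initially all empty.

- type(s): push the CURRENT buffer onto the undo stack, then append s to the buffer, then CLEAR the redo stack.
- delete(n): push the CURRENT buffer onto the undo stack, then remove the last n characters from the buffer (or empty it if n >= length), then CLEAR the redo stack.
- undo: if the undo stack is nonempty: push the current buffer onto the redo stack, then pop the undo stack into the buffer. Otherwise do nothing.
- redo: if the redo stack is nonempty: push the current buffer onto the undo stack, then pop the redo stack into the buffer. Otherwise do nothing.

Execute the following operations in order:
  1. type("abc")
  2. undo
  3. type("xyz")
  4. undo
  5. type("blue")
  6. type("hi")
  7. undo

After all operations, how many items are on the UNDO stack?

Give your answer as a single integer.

After op 1 (type): buf='abc' undo_depth=1 redo_depth=0
After op 2 (undo): buf='(empty)' undo_depth=0 redo_depth=1
After op 3 (type): buf='xyz' undo_depth=1 redo_depth=0
After op 4 (undo): buf='(empty)' undo_depth=0 redo_depth=1
After op 5 (type): buf='blue' undo_depth=1 redo_depth=0
After op 6 (type): buf='bluehi' undo_depth=2 redo_depth=0
After op 7 (undo): buf='blue' undo_depth=1 redo_depth=1

Answer: 1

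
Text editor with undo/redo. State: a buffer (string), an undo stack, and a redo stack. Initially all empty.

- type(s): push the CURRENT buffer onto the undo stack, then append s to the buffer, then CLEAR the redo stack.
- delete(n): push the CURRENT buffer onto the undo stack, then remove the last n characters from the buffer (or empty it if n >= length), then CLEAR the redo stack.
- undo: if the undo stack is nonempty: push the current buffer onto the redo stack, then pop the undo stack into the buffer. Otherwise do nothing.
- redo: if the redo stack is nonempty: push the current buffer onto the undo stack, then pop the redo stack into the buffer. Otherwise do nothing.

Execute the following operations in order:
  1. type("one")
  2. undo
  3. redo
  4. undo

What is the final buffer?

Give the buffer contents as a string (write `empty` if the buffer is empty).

After op 1 (type): buf='one' undo_depth=1 redo_depth=0
After op 2 (undo): buf='(empty)' undo_depth=0 redo_depth=1
After op 3 (redo): buf='one' undo_depth=1 redo_depth=0
After op 4 (undo): buf='(empty)' undo_depth=0 redo_depth=1

Answer: empty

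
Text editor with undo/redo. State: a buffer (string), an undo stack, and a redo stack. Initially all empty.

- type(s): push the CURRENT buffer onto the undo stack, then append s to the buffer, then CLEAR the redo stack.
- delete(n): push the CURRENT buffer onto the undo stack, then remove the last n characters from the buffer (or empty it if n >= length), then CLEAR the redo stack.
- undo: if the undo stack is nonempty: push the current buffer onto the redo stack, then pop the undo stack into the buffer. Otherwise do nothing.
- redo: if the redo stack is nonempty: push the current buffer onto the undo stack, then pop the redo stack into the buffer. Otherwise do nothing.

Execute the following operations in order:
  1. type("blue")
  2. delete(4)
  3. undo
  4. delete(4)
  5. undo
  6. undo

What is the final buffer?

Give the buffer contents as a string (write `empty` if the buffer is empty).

After op 1 (type): buf='blue' undo_depth=1 redo_depth=0
After op 2 (delete): buf='(empty)' undo_depth=2 redo_depth=0
After op 3 (undo): buf='blue' undo_depth=1 redo_depth=1
After op 4 (delete): buf='(empty)' undo_depth=2 redo_depth=0
After op 5 (undo): buf='blue' undo_depth=1 redo_depth=1
After op 6 (undo): buf='(empty)' undo_depth=0 redo_depth=2

Answer: empty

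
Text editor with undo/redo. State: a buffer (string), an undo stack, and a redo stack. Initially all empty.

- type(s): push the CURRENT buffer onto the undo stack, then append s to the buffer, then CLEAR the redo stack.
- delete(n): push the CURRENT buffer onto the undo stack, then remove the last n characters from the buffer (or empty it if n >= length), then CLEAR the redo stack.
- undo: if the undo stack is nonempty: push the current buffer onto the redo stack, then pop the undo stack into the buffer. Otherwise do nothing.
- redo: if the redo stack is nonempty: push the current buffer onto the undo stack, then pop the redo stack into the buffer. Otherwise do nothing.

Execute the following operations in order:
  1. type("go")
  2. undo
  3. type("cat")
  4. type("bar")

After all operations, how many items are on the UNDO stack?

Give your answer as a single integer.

Answer: 2

Derivation:
After op 1 (type): buf='go' undo_depth=1 redo_depth=0
After op 2 (undo): buf='(empty)' undo_depth=0 redo_depth=1
After op 3 (type): buf='cat' undo_depth=1 redo_depth=0
After op 4 (type): buf='catbar' undo_depth=2 redo_depth=0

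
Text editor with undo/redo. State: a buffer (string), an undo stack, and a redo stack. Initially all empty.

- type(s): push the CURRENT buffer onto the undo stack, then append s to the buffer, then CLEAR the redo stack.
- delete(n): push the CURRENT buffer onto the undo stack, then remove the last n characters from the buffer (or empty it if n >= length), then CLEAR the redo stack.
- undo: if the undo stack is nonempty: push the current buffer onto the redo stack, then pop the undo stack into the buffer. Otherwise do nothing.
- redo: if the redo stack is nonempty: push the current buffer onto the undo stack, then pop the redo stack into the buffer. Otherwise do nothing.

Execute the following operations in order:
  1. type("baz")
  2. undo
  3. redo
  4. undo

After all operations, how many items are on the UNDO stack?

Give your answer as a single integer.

Answer: 0

Derivation:
After op 1 (type): buf='baz' undo_depth=1 redo_depth=0
After op 2 (undo): buf='(empty)' undo_depth=0 redo_depth=1
After op 3 (redo): buf='baz' undo_depth=1 redo_depth=0
After op 4 (undo): buf='(empty)' undo_depth=0 redo_depth=1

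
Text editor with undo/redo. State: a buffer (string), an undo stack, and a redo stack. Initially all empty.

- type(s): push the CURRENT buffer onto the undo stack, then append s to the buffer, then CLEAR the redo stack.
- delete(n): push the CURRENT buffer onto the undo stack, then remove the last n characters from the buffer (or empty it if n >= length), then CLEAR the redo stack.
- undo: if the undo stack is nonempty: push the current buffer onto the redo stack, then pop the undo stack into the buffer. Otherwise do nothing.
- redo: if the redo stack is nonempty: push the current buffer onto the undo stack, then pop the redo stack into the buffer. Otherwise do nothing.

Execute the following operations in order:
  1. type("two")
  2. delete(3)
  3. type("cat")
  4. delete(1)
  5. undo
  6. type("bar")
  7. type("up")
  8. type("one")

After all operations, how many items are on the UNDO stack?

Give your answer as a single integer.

After op 1 (type): buf='two' undo_depth=1 redo_depth=0
After op 2 (delete): buf='(empty)' undo_depth=2 redo_depth=0
After op 3 (type): buf='cat' undo_depth=3 redo_depth=0
After op 4 (delete): buf='ca' undo_depth=4 redo_depth=0
After op 5 (undo): buf='cat' undo_depth=3 redo_depth=1
After op 6 (type): buf='catbar' undo_depth=4 redo_depth=0
After op 7 (type): buf='catbarup' undo_depth=5 redo_depth=0
After op 8 (type): buf='catbarupone' undo_depth=6 redo_depth=0

Answer: 6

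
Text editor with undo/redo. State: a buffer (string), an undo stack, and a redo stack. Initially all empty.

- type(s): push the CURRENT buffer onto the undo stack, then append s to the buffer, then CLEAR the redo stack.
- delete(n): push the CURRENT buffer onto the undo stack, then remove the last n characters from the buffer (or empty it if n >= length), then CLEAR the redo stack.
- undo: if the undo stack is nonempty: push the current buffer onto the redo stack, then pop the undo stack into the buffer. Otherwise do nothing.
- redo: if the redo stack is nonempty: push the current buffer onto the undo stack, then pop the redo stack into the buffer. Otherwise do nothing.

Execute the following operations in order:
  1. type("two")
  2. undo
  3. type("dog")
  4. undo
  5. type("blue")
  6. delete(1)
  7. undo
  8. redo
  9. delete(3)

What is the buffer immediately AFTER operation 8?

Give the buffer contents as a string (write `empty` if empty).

Answer: blu

Derivation:
After op 1 (type): buf='two' undo_depth=1 redo_depth=0
After op 2 (undo): buf='(empty)' undo_depth=0 redo_depth=1
After op 3 (type): buf='dog' undo_depth=1 redo_depth=0
After op 4 (undo): buf='(empty)' undo_depth=0 redo_depth=1
After op 5 (type): buf='blue' undo_depth=1 redo_depth=0
After op 6 (delete): buf='blu' undo_depth=2 redo_depth=0
After op 7 (undo): buf='blue' undo_depth=1 redo_depth=1
After op 8 (redo): buf='blu' undo_depth=2 redo_depth=0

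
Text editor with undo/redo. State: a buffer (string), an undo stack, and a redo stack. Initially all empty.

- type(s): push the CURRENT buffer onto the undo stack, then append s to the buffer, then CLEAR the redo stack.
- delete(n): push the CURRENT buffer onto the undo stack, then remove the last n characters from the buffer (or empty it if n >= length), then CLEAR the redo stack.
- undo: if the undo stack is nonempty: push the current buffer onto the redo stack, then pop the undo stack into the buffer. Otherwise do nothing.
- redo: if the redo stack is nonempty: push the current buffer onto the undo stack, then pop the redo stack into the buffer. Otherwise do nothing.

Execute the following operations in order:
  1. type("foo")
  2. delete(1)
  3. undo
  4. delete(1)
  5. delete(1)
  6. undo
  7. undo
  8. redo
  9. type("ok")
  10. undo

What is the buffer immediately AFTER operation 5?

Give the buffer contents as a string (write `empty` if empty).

Answer: f

Derivation:
After op 1 (type): buf='foo' undo_depth=1 redo_depth=0
After op 2 (delete): buf='fo' undo_depth=2 redo_depth=0
After op 3 (undo): buf='foo' undo_depth=1 redo_depth=1
After op 4 (delete): buf='fo' undo_depth=2 redo_depth=0
After op 5 (delete): buf='f' undo_depth=3 redo_depth=0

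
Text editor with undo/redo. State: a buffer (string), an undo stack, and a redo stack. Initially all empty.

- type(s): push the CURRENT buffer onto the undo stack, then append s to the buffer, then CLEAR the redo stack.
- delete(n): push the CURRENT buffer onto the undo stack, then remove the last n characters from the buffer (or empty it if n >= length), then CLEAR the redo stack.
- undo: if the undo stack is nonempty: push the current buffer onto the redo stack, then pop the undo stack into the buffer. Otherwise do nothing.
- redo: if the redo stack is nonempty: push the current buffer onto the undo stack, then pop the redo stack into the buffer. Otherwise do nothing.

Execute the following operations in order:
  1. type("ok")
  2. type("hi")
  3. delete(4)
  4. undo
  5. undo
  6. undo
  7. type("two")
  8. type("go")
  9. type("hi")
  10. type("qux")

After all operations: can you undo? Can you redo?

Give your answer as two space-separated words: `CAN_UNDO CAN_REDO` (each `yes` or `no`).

After op 1 (type): buf='ok' undo_depth=1 redo_depth=0
After op 2 (type): buf='okhi' undo_depth=2 redo_depth=0
After op 3 (delete): buf='(empty)' undo_depth=3 redo_depth=0
After op 4 (undo): buf='okhi' undo_depth=2 redo_depth=1
After op 5 (undo): buf='ok' undo_depth=1 redo_depth=2
After op 6 (undo): buf='(empty)' undo_depth=0 redo_depth=3
After op 7 (type): buf='two' undo_depth=1 redo_depth=0
After op 8 (type): buf='twogo' undo_depth=2 redo_depth=0
After op 9 (type): buf='twogohi' undo_depth=3 redo_depth=0
After op 10 (type): buf='twogohiqux' undo_depth=4 redo_depth=0

Answer: yes no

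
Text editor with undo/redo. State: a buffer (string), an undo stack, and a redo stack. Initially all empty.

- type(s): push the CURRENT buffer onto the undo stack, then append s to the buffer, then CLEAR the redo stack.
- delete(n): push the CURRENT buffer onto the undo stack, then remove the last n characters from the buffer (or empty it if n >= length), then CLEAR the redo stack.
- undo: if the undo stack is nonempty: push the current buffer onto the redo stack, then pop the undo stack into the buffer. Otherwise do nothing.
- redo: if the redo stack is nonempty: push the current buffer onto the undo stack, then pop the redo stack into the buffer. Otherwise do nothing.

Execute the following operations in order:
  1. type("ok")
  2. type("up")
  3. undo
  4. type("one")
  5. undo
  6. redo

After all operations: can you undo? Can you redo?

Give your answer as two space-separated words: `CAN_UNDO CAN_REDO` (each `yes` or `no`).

After op 1 (type): buf='ok' undo_depth=1 redo_depth=0
After op 2 (type): buf='okup' undo_depth=2 redo_depth=0
After op 3 (undo): buf='ok' undo_depth=1 redo_depth=1
After op 4 (type): buf='okone' undo_depth=2 redo_depth=0
After op 5 (undo): buf='ok' undo_depth=1 redo_depth=1
After op 6 (redo): buf='okone' undo_depth=2 redo_depth=0

Answer: yes no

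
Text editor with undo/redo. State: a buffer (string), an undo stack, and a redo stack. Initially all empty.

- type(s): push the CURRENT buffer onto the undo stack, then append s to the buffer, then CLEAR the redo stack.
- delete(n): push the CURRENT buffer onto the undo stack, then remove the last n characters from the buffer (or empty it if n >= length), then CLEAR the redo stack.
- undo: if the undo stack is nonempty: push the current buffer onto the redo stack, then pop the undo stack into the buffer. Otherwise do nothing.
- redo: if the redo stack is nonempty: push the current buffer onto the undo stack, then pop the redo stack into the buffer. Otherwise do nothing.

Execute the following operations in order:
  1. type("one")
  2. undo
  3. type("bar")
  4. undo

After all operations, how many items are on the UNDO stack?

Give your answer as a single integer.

Answer: 0

Derivation:
After op 1 (type): buf='one' undo_depth=1 redo_depth=0
After op 2 (undo): buf='(empty)' undo_depth=0 redo_depth=1
After op 3 (type): buf='bar' undo_depth=1 redo_depth=0
After op 4 (undo): buf='(empty)' undo_depth=0 redo_depth=1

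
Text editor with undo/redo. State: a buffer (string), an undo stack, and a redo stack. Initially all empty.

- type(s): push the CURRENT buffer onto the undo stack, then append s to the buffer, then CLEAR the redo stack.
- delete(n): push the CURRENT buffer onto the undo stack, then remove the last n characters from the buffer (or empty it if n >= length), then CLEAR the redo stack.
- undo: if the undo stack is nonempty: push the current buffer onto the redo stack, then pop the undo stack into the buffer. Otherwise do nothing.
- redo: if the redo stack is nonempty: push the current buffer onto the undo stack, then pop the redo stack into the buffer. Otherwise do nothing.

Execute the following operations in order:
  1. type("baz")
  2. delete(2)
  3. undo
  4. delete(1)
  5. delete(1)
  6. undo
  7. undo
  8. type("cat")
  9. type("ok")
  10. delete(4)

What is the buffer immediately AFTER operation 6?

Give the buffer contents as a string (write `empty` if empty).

Answer: ba

Derivation:
After op 1 (type): buf='baz' undo_depth=1 redo_depth=0
After op 2 (delete): buf='b' undo_depth=2 redo_depth=0
After op 3 (undo): buf='baz' undo_depth=1 redo_depth=1
After op 4 (delete): buf='ba' undo_depth=2 redo_depth=0
After op 5 (delete): buf='b' undo_depth=3 redo_depth=0
After op 6 (undo): buf='ba' undo_depth=2 redo_depth=1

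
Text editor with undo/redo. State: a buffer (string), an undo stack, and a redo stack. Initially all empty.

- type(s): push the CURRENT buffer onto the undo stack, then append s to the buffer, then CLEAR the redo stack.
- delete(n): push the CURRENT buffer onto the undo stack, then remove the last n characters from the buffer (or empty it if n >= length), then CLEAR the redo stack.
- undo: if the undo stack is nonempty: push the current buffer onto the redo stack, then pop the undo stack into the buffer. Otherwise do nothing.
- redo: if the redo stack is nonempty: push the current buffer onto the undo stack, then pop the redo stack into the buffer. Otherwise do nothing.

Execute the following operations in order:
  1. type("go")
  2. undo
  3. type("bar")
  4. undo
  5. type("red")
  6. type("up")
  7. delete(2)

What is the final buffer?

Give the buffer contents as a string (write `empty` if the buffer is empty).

After op 1 (type): buf='go' undo_depth=1 redo_depth=0
After op 2 (undo): buf='(empty)' undo_depth=0 redo_depth=1
After op 3 (type): buf='bar' undo_depth=1 redo_depth=0
After op 4 (undo): buf='(empty)' undo_depth=0 redo_depth=1
After op 5 (type): buf='red' undo_depth=1 redo_depth=0
After op 6 (type): buf='redup' undo_depth=2 redo_depth=0
After op 7 (delete): buf='red' undo_depth=3 redo_depth=0

Answer: red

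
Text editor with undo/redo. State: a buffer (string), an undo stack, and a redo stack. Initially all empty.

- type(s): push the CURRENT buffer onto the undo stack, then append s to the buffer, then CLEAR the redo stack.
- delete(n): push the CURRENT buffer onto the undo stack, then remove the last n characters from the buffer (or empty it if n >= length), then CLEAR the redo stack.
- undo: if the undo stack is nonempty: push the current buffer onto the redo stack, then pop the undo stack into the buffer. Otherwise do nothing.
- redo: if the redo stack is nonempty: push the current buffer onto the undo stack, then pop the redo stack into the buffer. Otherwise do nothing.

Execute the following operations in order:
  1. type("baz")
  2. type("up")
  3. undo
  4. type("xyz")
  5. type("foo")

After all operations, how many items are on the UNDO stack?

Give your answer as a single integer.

Answer: 3

Derivation:
After op 1 (type): buf='baz' undo_depth=1 redo_depth=0
After op 2 (type): buf='bazup' undo_depth=2 redo_depth=0
After op 3 (undo): buf='baz' undo_depth=1 redo_depth=1
After op 4 (type): buf='bazxyz' undo_depth=2 redo_depth=0
After op 5 (type): buf='bazxyzfoo' undo_depth=3 redo_depth=0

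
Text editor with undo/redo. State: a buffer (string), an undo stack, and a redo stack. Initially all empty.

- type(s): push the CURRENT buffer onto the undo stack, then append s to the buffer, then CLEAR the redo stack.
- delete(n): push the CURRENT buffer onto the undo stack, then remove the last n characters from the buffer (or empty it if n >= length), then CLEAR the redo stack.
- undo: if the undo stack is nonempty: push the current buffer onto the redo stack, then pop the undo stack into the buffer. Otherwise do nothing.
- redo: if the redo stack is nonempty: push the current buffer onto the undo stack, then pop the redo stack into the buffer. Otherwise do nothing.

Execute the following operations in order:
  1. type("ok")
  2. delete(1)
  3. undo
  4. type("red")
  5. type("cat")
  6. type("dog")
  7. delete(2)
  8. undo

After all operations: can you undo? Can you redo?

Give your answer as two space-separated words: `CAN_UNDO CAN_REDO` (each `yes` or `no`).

After op 1 (type): buf='ok' undo_depth=1 redo_depth=0
After op 2 (delete): buf='o' undo_depth=2 redo_depth=0
After op 3 (undo): buf='ok' undo_depth=1 redo_depth=1
After op 4 (type): buf='okred' undo_depth=2 redo_depth=0
After op 5 (type): buf='okredcat' undo_depth=3 redo_depth=0
After op 6 (type): buf='okredcatdog' undo_depth=4 redo_depth=0
After op 7 (delete): buf='okredcatd' undo_depth=5 redo_depth=0
After op 8 (undo): buf='okredcatdog' undo_depth=4 redo_depth=1

Answer: yes yes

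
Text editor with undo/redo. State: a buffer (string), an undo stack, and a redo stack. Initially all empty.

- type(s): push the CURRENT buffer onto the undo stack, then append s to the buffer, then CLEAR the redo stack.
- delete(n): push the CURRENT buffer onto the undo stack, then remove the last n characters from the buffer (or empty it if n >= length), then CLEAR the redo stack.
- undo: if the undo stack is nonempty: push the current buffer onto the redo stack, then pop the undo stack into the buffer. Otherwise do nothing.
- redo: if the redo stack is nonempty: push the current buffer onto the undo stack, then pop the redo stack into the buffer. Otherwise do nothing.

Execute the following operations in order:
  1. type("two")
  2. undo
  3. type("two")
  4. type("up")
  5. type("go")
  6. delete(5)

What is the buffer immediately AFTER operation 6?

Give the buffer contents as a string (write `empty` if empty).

After op 1 (type): buf='two' undo_depth=1 redo_depth=0
After op 2 (undo): buf='(empty)' undo_depth=0 redo_depth=1
After op 3 (type): buf='two' undo_depth=1 redo_depth=0
After op 4 (type): buf='twoup' undo_depth=2 redo_depth=0
After op 5 (type): buf='twoupgo' undo_depth=3 redo_depth=0
After op 6 (delete): buf='tw' undo_depth=4 redo_depth=0

Answer: tw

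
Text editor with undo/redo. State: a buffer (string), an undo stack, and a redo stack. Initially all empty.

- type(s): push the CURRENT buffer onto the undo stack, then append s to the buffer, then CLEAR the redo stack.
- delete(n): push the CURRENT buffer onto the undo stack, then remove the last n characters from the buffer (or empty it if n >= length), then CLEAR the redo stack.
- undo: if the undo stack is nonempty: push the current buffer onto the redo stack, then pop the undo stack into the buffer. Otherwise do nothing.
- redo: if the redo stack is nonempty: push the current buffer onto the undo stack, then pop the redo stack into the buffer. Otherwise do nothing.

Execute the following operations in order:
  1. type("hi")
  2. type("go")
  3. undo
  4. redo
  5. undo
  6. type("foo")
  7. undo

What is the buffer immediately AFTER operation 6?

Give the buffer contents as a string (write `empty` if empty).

Answer: hifoo

Derivation:
After op 1 (type): buf='hi' undo_depth=1 redo_depth=0
After op 2 (type): buf='higo' undo_depth=2 redo_depth=0
After op 3 (undo): buf='hi' undo_depth=1 redo_depth=1
After op 4 (redo): buf='higo' undo_depth=2 redo_depth=0
After op 5 (undo): buf='hi' undo_depth=1 redo_depth=1
After op 6 (type): buf='hifoo' undo_depth=2 redo_depth=0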